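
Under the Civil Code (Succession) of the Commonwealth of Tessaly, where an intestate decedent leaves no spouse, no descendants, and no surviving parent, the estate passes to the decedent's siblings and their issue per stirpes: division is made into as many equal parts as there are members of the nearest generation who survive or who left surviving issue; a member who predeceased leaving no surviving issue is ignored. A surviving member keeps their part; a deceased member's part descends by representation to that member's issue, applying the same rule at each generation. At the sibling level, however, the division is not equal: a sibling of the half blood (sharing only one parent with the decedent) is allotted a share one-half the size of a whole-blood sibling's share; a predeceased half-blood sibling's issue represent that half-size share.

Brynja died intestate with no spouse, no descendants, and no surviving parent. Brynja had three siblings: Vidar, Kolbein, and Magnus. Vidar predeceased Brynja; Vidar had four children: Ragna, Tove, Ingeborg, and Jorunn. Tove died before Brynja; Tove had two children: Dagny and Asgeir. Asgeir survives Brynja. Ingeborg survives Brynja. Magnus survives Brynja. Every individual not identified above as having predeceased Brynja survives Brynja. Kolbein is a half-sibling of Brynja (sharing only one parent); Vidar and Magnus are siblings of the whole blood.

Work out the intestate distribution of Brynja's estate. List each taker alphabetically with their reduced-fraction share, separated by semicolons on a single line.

Asgeir 1/20; Dagny 1/20; Ingeborg 1/10; Jorunn 1/10; Kolbein 1/5; Magnus 2/5; Ragna 1/10

No spouse, descendants, or parent survives, so the estate passes to Brynja's siblings per stirpes.
Half-blood siblings count for one-half the weight of whole-blood siblings at the initial division.
Dividing 1 in proportion to weights (total weight 5/2): Vidar (weight 1) → 2/5; Kolbein (weight 1/2) → 1/5; Magnus (weight 1) → 2/5.
Vidar predeceased; the 2/5 allotted to Vidar's branch passes to Vidar's issue by representation.
The 2/5 is divided into 4 equal shares of 1/10 among Ragna, Tove, Ingeborg, Jorunn.
Ragna is living and takes 1/10.
Tove predeceased; the 1/10 allotted to Tove's branch passes to Tove's issue by representation.
The 1/10 is divided into 2 equal shares of 1/20 among Dagny, Asgeir.
Dagny is living and takes 1/20.
Asgeir is living and takes 1/20.
Ingeborg is living and takes 1/10.
Jorunn is living and takes 1/10.
Kolbein is living and takes 1/5.
Magnus is living and takes 2/5.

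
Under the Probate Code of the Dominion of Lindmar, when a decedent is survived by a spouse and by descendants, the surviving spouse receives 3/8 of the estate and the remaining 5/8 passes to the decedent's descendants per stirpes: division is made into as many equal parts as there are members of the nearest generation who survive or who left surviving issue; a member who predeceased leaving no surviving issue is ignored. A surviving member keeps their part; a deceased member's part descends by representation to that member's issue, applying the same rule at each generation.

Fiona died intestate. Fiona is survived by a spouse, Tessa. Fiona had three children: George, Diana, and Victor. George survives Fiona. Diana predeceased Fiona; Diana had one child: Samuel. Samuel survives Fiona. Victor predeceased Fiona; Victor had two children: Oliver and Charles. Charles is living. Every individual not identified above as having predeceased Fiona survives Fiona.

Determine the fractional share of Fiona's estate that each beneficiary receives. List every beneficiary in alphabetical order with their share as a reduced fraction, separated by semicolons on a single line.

Charles 5/48; George 5/24; Oliver 5/48; Samuel 5/24; Tessa 3/8

Tessa, as surviving spouse, takes 3/8.
The remaining 5/8 passes to Fiona's descendants per stirpes.
The 5/8 is divided into 3 equal shares of 5/24 among George, Diana, Victor.
George is living and takes 5/24.
Diana predeceased; the 5/24 allotted to Diana's branch passes to Diana's issue by representation.
Samuel is the sole taker at this level and receives the full 5/24.
Victor predeceased; the 5/24 allotted to Victor's branch passes to Victor's issue by representation.
The 5/24 is divided into 2 equal shares of 5/48 among Oliver, Charles.
Oliver is living and takes 5/48.
Charles is living and takes 5/48.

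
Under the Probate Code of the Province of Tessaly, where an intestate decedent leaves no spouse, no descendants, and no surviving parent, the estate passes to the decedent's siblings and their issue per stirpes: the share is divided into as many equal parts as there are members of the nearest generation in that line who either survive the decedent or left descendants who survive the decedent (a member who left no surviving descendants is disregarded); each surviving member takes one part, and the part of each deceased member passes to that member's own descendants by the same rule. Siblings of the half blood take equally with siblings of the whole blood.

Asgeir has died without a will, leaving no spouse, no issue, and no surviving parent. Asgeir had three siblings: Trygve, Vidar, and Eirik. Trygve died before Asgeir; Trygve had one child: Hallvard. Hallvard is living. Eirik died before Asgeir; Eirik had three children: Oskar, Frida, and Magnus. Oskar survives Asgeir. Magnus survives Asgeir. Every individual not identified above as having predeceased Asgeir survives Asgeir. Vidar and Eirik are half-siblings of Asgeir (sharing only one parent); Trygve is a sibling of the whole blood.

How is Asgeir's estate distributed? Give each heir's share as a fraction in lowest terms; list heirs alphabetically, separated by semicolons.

Frida 1/9; Hallvard 1/3; Magnus 1/9; Oskar 1/9; Vidar 1/3

No spouse, descendants, or parent survives, so the estate passes to Asgeir's siblings per stirpes.
Half-blood and whole-blood siblings take equally under the stated rule.
The estate is divided into 3 equal shares of 1/3 among Trygve, Vidar, Eirik.
Trygve predeceased; the 1/3 allotted to Trygve's branch passes to Trygve's issue by representation.
Hallvard is the sole taker at this level and receives the full 1/3.
Vidar is living and takes 1/3.
Eirik predeceased; the 1/3 allotted to Eirik's branch passes to Eirik's issue by representation.
The 1/3 is divided into 3 equal shares of 1/9 among Oskar, Frida, Magnus.
Oskar is living and takes 1/9.
Frida is living and takes 1/9.
Magnus is living and takes 1/9.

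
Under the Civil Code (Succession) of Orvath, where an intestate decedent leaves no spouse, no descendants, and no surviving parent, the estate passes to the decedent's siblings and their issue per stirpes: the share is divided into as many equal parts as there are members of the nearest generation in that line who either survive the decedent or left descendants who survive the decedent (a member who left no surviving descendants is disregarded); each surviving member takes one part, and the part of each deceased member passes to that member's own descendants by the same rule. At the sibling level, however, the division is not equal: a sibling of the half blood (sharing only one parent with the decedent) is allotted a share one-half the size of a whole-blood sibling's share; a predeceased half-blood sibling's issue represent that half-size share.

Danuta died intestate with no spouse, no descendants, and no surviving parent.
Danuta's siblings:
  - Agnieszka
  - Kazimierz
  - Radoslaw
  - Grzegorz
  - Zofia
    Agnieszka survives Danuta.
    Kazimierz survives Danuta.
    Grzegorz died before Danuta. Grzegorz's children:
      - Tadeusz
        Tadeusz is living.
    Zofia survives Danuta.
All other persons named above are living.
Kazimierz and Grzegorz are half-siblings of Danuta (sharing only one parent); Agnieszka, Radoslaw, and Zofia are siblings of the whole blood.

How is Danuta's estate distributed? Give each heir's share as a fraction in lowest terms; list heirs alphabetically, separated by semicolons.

Agnieszka 1/4; Kazimierz 1/8; Radoslaw 1/4; Tadeusz 1/8; Zofia 1/4

No spouse, descendants, or parent survives, so the estate passes to Danuta's siblings per stirpes.
Half-blood siblings count for one-half the weight of whole-blood siblings at the initial division.
Dividing 1 in proportion to weights (total weight 4): Agnieszka (weight 1) → 1/4; Kazimierz (weight 1/2) → 1/8; Radoslaw (weight 1) → 1/4; Grzegorz (weight 1/2) → 1/8; Zofia (weight 1) → 1/4.
Agnieszka is living and takes 1/4.
Kazimierz is living and takes 1/8.
Radoslaw is living and takes 1/4.
Grzegorz predeceased; the 1/8 allotted to Grzegorz's branch passes to Grzegorz's issue by representation.
Tadeusz is the sole taker at this level and receives the full 1/8.
Zofia is living and takes 1/4.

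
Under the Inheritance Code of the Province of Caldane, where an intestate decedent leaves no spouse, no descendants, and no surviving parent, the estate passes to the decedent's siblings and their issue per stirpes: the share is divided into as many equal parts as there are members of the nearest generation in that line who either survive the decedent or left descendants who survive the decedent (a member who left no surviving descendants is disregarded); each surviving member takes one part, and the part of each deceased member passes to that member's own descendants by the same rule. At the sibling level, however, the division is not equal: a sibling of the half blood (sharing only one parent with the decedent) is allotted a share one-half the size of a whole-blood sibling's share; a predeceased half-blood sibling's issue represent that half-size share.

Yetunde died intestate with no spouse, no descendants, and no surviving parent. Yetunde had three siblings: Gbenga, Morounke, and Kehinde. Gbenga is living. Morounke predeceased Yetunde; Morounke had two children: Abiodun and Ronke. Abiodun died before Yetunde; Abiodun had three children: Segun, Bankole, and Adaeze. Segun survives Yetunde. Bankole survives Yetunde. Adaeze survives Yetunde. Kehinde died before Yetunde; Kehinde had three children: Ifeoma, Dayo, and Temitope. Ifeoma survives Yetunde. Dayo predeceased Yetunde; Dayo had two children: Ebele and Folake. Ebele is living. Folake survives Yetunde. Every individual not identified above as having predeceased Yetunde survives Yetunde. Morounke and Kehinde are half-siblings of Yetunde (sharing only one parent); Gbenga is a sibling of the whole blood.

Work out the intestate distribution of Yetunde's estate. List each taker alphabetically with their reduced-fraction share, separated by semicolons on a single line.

No spouse, descendants, or parent survives, so the estate passes to Yetunde's siblings per stirpes.
Half-blood siblings count for one-half the weight of whole-blood siblings at the initial division.
Dividing 1 in proportion to weights (total weight 2): Gbenga (weight 1) → 1/2; Morounke (weight 1/2) → 1/4; Kehinde (weight 1/2) → 1/4.
Gbenga is living and takes 1/2.
Morounke predeceased; the 1/4 allotted to Morounke's branch passes to Morounke's issue by representation.
The 1/4 is divided into 2 equal shares of 1/8 among Abiodun, Ronke.
Abiodun predeceased; the 1/8 allotted to Abiodun's branch passes to Abiodun's issue by representation.
The 1/8 is divided into 3 equal shares of 1/24 among Segun, Bankole, Adaeze.
Segun is living and takes 1/24.
Bankole is living and takes 1/24.
Adaeze is living and takes 1/24.
Ronke is living and takes 1/8.
Kehinde predeceased; the 1/4 allotted to Kehinde's branch passes to Kehinde's issue by representation.
The 1/4 is divided into 3 equal shares of 1/12 among Ifeoma, Dayo, Temitope.
Ifeoma is living and takes 1/12.
Dayo predeceased; the 1/12 allotted to Dayo's branch passes to Dayo's issue by representation.
The 1/12 is divided into 2 equal shares of 1/24 among Ebele, Folake.
Ebele is living and takes 1/24.
Folake is living and takes 1/24.
Temitope is living and takes 1/12.

Adaeze 1/24; Bankole 1/24; Ebele 1/24; Folake 1/24; Gbenga 1/2; Ifeoma 1/12; Ronke 1/8; Segun 1/24; Temitope 1/12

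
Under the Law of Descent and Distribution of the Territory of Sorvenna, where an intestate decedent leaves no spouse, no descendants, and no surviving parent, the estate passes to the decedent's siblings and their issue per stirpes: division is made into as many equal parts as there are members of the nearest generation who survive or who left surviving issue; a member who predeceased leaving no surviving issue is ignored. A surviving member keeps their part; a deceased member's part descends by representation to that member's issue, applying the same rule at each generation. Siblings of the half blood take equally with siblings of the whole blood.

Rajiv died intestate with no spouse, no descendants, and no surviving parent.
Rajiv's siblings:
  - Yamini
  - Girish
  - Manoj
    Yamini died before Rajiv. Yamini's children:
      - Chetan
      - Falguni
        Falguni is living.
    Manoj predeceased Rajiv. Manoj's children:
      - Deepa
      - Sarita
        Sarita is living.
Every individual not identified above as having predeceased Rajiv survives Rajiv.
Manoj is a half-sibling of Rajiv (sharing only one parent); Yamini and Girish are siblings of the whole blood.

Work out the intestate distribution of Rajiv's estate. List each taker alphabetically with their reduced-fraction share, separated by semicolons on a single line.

No spouse, descendants, or parent survives, so the estate passes to Rajiv's siblings per stirpes.
Half-blood and whole-blood siblings take equally under the stated rule.
The estate is divided into 3 equal shares of 1/3 among Yamini, Girish, Manoj.
Yamini predeceased; the 1/3 allotted to Yamini's branch passes to Yamini's issue by representation.
The 1/3 is divided into 2 equal shares of 1/6 among Chetan, Falguni.
Chetan is living and takes 1/6.
Falguni is living and takes 1/6.
Girish is living and takes 1/3.
Manoj predeceased; the 1/3 allotted to Manoj's branch passes to Manoj's issue by representation.
The 1/3 is divided into 2 equal shares of 1/6 among Deepa, Sarita.
Deepa is living and takes 1/6.
Sarita is living and takes 1/6.

Chetan 1/6; Deepa 1/6; Falguni 1/6; Girish 1/3; Sarita 1/6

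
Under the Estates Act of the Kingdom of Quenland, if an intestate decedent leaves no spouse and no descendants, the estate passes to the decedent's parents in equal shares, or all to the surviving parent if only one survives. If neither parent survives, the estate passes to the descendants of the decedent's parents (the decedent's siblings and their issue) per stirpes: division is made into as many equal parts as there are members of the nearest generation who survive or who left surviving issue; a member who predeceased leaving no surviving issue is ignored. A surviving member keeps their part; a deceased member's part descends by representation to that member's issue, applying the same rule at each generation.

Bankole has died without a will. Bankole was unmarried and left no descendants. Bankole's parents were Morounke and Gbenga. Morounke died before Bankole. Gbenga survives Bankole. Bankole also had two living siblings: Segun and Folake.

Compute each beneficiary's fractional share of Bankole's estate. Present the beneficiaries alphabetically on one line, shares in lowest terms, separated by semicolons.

Only one parent, Gbenga, survives, so Gbenga takes the entire estate. The siblings take nothing because a surviving parent has priority.

Gbenga 1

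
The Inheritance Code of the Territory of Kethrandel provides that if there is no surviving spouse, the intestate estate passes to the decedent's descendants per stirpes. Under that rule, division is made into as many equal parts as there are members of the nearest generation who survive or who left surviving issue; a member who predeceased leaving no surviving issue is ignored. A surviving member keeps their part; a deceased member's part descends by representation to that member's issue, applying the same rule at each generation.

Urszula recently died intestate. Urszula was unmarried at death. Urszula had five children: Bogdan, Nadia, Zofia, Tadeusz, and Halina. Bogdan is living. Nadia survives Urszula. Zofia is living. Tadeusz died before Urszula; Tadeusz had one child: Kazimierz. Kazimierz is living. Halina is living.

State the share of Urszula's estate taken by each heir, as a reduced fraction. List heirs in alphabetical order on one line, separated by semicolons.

Bogdan 1/5; Halina 1/5; Kazimierz 1/5; Nadia 1/5; Zofia 1/5

There is no surviving spouse, so the entire estate passes to Urszula's descendants per stirpes.
The estate is divided into 5 equal shares of 1/5 among Bogdan, Nadia, Zofia, Tadeusz, Halina.
Bogdan is living and takes 1/5.
Nadia is living and takes 1/5.
Zofia is living and takes 1/5.
Tadeusz predeceased; the 1/5 allotted to Tadeusz's branch passes to Tadeusz's issue by representation.
Kazimierz is the sole taker at this level and receives the full 1/5.
Halina is living and takes 1/5.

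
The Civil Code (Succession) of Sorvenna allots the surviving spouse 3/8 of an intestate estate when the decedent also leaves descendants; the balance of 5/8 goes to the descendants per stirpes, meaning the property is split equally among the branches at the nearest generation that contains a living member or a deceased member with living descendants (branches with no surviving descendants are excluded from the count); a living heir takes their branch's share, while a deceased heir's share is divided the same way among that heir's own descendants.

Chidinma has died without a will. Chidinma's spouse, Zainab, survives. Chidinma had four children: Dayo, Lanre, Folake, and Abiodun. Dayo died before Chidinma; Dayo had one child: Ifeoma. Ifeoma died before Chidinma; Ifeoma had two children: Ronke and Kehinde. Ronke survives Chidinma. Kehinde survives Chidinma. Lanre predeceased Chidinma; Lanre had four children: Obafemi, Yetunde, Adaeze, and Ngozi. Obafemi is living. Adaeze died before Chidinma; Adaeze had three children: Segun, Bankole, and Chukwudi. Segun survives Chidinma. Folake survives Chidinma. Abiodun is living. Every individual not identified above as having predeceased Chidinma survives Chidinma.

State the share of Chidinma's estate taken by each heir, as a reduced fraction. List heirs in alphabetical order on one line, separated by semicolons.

Zainab, as surviving spouse, takes 3/8.
The remaining 5/8 passes to Chidinma's descendants per stirpes.
The 5/8 is divided into 4 equal shares of 5/32 among Dayo, Lanre, Folake, Abiodun.
Dayo predeceased; the 5/32 allotted to Dayo's branch passes to Dayo's issue by representation.
Ifeoma's line is the sole branch at this level, so the full 5/32 passes to Ifeoma's issue by representation.
The 5/32 is divided into 2 equal shares of 5/64 among Ronke, Kehinde.
Ronke is living and takes 5/64.
Kehinde is living and takes 5/64.
Lanre predeceased; the 5/32 allotted to Lanre's branch passes to Lanre's issue by representation.
The 5/32 is divided into 4 equal shares of 5/128 among Obafemi, Yetunde, Adaeze, Ngozi.
Obafemi is living and takes 5/128.
Yetunde is living and takes 5/128.
Adaeze predeceased; the 5/128 allotted to Adaeze's branch passes to Adaeze's issue by representation.
The 5/128 is divided into 3 equal shares of 5/384 among Segun, Bankole, Chukwudi.
Segun is living and takes 5/384.
Bankole is living and takes 5/384.
Chukwudi is living and takes 5/384.
Ngozi is living and takes 5/128.
Folake is living and takes 5/32.
Abiodun is living and takes 5/32.

Abiodun 5/32; Bankole 5/384; Chukwudi 5/384; Folake 5/32; Kehinde 5/64; Ngozi 5/128; Obafemi 5/128; Ronke 5/64; Segun 5/384; Yetunde 5/128; Zainab 3/8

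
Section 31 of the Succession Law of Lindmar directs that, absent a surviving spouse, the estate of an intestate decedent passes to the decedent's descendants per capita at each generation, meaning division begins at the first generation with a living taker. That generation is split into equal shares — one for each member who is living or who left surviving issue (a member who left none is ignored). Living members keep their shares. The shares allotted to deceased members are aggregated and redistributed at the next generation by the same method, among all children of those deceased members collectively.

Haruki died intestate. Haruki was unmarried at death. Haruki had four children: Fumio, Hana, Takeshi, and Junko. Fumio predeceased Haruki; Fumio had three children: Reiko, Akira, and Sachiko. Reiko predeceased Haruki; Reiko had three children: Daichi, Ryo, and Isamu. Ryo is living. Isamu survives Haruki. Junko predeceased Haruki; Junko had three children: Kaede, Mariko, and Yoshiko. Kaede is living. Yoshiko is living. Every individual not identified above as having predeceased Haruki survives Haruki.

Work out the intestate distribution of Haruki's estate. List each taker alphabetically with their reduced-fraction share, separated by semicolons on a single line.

There is no surviving spouse, so the entire estate passes to Haruki's descendants per capita at each generation.
At generation 1 (Fumio, Hana, Takeshi, Junko) there are 4 shares of (1)/4 = 1/4 each.
Living: Hana and Takeshi — each takes 1/4.
Deceased: Fumio and Junko. Their combined 1/2 is pooled and carried to generation 2.
At generation 2 (Reiko, Akira, Sachiko, Kaede, Mariko, Yoshiko) there are 6 shares of (1/2)/6 = 1/12 each.
Living: Akira, Sachiko, Kaede, Mariko, and Yoshiko — each takes 1/12.
Deceased: Reiko. That 1/12 share is carried to generation 3.
At generation 3 (Daichi, Ryo, Isamu) there are 3 shares of (1/12)/3 = 1/36 each.
Living: Daichi, Ryo, and Isamu — each takes 1/36.

Akira 1/12; Daichi 1/36; Hana 1/4; Isamu 1/36; Kaede 1/12; Mariko 1/12; Ryo 1/36; Sachiko 1/12; Takeshi 1/4; Yoshiko 1/12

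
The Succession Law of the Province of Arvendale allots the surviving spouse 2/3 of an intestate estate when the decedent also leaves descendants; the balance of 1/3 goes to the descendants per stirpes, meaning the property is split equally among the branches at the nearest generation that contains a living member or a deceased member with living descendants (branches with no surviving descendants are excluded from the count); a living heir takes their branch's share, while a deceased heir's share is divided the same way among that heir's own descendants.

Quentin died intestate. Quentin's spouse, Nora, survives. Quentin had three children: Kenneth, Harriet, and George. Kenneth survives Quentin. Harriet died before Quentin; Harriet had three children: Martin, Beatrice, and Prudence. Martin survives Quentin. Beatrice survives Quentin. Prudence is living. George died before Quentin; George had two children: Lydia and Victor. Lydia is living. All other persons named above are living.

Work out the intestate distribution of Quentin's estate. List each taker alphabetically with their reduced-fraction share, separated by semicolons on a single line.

Nora, as surviving spouse, takes 2/3.
The remaining 1/3 passes to Quentin's descendants per stirpes.
The 1/3 is divided into 3 equal shares of 1/9 among Kenneth, Harriet, George.
Kenneth is living and takes 1/9.
Harriet predeceased; the 1/9 allotted to Harriet's branch passes to Harriet's issue by representation.
The 1/9 is divided into 3 equal shares of 1/27 among Martin, Beatrice, Prudence.
Martin is living and takes 1/27.
Beatrice is living and takes 1/27.
Prudence is living and takes 1/27.
George predeceased; the 1/9 allotted to George's branch passes to George's issue by representation.
The 1/9 is divided into 2 equal shares of 1/18 among Lydia, Victor.
Lydia is living and takes 1/18.
Victor is living and takes 1/18.

Beatrice 1/27; Kenneth 1/9; Lydia 1/18; Martin 1/27; Nora 2/3; Prudence 1/27; Victor 1/18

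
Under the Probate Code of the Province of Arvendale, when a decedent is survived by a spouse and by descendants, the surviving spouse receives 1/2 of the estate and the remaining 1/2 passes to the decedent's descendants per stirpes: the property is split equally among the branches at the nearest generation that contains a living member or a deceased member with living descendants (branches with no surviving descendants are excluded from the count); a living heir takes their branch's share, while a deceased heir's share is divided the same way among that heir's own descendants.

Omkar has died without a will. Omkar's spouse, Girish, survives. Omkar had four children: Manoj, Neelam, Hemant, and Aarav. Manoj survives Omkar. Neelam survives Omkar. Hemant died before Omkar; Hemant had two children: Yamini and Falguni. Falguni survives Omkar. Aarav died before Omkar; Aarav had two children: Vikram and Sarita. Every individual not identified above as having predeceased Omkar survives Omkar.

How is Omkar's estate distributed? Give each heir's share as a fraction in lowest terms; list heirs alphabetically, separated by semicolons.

Girish, as surviving spouse, takes 1/2.
The remaining 1/2 passes to Omkar's descendants per stirpes.
The 1/2 is divided into 4 equal shares of 1/8 among Manoj, Neelam, Hemant, Aarav.
Manoj is living and takes 1/8.
Neelam is living and takes 1/8.
Hemant predeceased; the 1/8 allotted to Hemant's branch passes to Hemant's issue by representation.
The 1/8 is divided into 2 equal shares of 1/16 among Yamini, Falguni.
Yamini is living and takes 1/16.
Falguni is living and takes 1/16.
Aarav predeceased; the 1/8 allotted to Aarav's branch passes to Aarav's issue by representation.
The 1/8 is divided into 2 equal shares of 1/16 among Vikram, Sarita.
Vikram is living and takes 1/16.
Sarita is living and takes 1/16.

Falguni 1/16; Girish 1/2; Manoj 1/8; Neelam 1/8; Sarita 1/16; Vikram 1/16; Yamini 1/16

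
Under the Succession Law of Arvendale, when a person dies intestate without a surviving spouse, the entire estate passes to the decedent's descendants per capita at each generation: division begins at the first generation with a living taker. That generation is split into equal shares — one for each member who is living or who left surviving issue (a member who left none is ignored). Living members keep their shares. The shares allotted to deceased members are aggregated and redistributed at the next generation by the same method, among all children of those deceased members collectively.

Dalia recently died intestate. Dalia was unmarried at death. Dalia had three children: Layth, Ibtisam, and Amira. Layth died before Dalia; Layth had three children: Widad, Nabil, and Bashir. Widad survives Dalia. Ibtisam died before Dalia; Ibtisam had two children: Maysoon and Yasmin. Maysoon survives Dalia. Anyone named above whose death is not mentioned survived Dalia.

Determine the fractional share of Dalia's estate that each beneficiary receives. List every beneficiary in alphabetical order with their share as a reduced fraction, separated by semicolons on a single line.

There is no surviving spouse, so the entire estate passes to Dalia's descendants per capita at each generation.
At generation 1 (Layth, Ibtisam, Amira) there are 3 shares of (1)/3 = 1/3 each.
Living: Amira — each takes 1/3.
Deceased: Layth and Ibtisam. Their combined 2/3 is pooled and carried to generation 2.
At generation 2 (Widad, Nabil, Bashir, Maysoon, Yasmin) there are 5 shares of (2/3)/5 = 2/15 each.
Living: Widad, Nabil, Bashir, Maysoon, and Yasmin — each takes 2/15.

Amira 1/3; Bashir 2/15; Maysoon 2/15; Nabil 2/15; Widad 2/15; Yasmin 2/15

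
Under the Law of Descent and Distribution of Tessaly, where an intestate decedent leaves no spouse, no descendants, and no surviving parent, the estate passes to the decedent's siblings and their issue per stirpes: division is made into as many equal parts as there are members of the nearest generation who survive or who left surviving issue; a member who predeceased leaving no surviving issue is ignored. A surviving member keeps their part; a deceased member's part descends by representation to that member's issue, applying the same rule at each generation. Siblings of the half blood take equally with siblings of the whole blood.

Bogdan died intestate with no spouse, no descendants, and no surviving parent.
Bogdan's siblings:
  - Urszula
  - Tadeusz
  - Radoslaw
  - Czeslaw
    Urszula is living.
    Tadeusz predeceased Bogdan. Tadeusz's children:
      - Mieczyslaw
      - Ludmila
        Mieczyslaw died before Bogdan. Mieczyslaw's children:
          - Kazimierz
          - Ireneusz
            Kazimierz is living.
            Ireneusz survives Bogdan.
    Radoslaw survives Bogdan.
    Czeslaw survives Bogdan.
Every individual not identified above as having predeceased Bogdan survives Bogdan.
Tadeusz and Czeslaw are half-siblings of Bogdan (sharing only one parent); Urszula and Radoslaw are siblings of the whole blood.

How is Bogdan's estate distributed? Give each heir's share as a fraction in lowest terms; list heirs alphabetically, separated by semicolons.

No spouse, descendants, or parent survives, so the estate passes to Bogdan's siblings per stirpes.
Half-blood and whole-blood siblings take equally under the stated rule.
The estate is divided into 4 equal shares of 1/4 among Urszula, Tadeusz, Radoslaw, Czeslaw.
Urszula is living and takes 1/4.
Tadeusz predeceased; the 1/4 allotted to Tadeusz's branch passes to Tadeusz's issue by representation.
The 1/4 is divided into 2 equal shares of 1/8 among Mieczyslaw, Ludmila.
Mieczyslaw predeceased; the 1/8 allotted to Mieczyslaw's branch passes to Mieczyslaw's issue by representation.
The 1/8 is divided into 2 equal shares of 1/16 among Kazimierz, Ireneusz.
Kazimierz is living and takes 1/16.
Ireneusz is living and takes 1/16.
Ludmila is living and takes 1/8.
Radoslaw is living and takes 1/4.
Czeslaw is living and takes 1/4.

Czeslaw 1/4; Ireneusz 1/16; Kazimierz 1/16; Ludmila 1/8; Radoslaw 1/4; Urszula 1/4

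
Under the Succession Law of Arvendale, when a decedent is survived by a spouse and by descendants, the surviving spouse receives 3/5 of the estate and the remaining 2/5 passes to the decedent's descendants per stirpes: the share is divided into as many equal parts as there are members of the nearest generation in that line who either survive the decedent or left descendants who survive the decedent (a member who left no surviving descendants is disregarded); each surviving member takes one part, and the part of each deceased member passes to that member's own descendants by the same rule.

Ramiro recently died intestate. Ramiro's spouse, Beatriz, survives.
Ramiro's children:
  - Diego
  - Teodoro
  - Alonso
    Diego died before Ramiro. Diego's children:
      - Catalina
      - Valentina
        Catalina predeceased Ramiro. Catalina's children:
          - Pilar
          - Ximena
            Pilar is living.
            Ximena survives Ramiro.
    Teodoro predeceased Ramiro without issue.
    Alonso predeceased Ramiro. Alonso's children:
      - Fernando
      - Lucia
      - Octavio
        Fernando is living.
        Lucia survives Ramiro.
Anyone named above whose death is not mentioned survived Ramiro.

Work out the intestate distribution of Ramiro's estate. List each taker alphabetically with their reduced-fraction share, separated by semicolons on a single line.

Beatriz, as surviving spouse, takes 3/5.
The remaining 2/5 passes to Ramiro's descendants per stirpes.
Teodoro left no surviving issue, so that branch lapses and is disregarded.
The 2/5 is divided into 2 equal shares of 1/5 among Diego, Alonso.
Diego predeceased; the 1/5 allotted to Diego's branch passes to Diego's issue by representation.
The 1/5 is divided into 2 equal shares of 1/10 among Catalina, Valentina.
Catalina predeceased; the 1/10 allotted to Catalina's branch passes to Catalina's issue by representation.
The 1/10 is divided into 2 equal shares of 1/20 among Pilar, Ximena.
Pilar is living and takes 1/20.
Ximena is living and takes 1/20.
Valentina is living and takes 1/10.
Alonso predeceased; the 1/5 allotted to Alonso's branch passes to Alonso's issue by representation.
The 1/5 is divided into 3 equal shares of 1/15 among Fernando, Lucia, Octavio.
Fernando is living and takes 1/15.
Lucia is living and takes 1/15.
Octavio is living and takes 1/15.

Beatriz 3/5; Fernando 1/15; Lucia 1/15; Octavio 1/15; Pilar 1/20; Valentina 1/10; Ximena 1/20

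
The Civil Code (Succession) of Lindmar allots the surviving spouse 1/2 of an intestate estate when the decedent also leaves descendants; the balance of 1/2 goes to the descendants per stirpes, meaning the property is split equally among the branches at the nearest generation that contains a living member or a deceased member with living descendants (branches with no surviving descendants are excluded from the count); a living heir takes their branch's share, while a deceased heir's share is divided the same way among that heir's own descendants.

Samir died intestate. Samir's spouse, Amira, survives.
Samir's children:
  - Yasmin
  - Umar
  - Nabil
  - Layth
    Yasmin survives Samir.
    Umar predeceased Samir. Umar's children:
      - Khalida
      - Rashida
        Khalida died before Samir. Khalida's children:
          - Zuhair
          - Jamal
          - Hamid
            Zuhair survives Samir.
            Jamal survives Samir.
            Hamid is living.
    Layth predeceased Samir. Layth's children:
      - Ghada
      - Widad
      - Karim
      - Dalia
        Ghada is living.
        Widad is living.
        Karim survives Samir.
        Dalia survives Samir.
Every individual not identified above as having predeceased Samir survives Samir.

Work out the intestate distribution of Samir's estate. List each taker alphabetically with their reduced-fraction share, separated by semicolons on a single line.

Amira, as surviving spouse, takes 1/2.
The remaining 1/2 passes to Samir's descendants per stirpes.
The 1/2 is divided into 4 equal shares of 1/8 among Yasmin, Umar, Nabil, Layth.
Yasmin is living and takes 1/8.
Umar predeceased; the 1/8 allotted to Umar's branch passes to Umar's issue by representation.
The 1/8 is divided into 2 equal shares of 1/16 among Khalida, Rashida.
Khalida predeceased; the 1/16 allotted to Khalida's branch passes to Khalida's issue by representation.
The 1/16 is divided into 3 equal shares of 1/48 among Zuhair, Jamal, Hamid.
Zuhair is living and takes 1/48.
Jamal is living and takes 1/48.
Hamid is living and takes 1/48.
Rashida is living and takes 1/16.
Nabil is living and takes 1/8.
Layth predeceased; the 1/8 allotted to Layth's branch passes to Layth's issue by representation.
The 1/8 is divided into 4 equal shares of 1/32 among Ghada, Widad, Karim, Dalia.
Ghada is living and takes 1/32.
Widad is living and takes 1/32.
Karim is living and takes 1/32.
Dalia is living and takes 1/32.

Amira 1/2; Dalia 1/32; Ghada 1/32; Hamid 1/48; Jamal 1/48; Karim 1/32; Nabil 1/8; Rashida 1/16; Widad 1/32; Yasmin 1/8; Zuhair 1/48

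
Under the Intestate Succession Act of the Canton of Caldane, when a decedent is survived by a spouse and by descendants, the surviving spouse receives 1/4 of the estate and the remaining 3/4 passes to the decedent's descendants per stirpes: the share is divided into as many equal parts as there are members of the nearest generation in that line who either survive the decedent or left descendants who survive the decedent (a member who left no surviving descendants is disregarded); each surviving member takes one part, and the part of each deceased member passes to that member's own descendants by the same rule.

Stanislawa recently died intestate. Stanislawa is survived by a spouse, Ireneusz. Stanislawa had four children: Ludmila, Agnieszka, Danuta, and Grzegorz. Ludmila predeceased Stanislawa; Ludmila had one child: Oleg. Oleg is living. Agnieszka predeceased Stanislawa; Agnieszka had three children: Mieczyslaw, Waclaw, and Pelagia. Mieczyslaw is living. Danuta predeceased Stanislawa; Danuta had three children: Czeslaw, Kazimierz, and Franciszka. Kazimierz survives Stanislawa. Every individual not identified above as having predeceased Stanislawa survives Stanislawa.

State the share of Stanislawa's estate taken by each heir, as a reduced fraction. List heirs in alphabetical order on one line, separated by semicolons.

Czeslaw 1/16; Franciszka 1/16; Grzegorz 3/16; Ireneusz 1/4; Kazimierz 1/16; Mieczyslaw 1/16; Oleg 3/16; Pelagia 1/16; Waclaw 1/16

Ireneusz, as surviving spouse, takes 1/4.
The remaining 3/4 passes to Stanislawa's descendants per stirpes.
The 3/4 is divided into 4 equal shares of 3/16 among Ludmila, Agnieszka, Danuta, Grzegorz.
Ludmila predeceased; the 3/16 allotted to Ludmila's branch passes to Ludmila's issue by representation.
Oleg is the sole taker at this level and receives the full 3/16.
Agnieszka predeceased; the 3/16 allotted to Agnieszka's branch passes to Agnieszka's issue by representation.
The 3/16 is divided into 3 equal shares of 1/16 among Mieczyslaw, Waclaw, Pelagia.
Mieczyslaw is living and takes 1/16.
Waclaw is living and takes 1/16.
Pelagia is living and takes 1/16.
Danuta predeceased; the 3/16 allotted to Danuta's branch passes to Danuta's issue by representation.
The 3/16 is divided into 3 equal shares of 1/16 among Czeslaw, Kazimierz, Franciszka.
Czeslaw is living and takes 1/16.
Kazimierz is living and takes 1/16.
Franciszka is living and takes 1/16.
Grzegorz is living and takes 3/16.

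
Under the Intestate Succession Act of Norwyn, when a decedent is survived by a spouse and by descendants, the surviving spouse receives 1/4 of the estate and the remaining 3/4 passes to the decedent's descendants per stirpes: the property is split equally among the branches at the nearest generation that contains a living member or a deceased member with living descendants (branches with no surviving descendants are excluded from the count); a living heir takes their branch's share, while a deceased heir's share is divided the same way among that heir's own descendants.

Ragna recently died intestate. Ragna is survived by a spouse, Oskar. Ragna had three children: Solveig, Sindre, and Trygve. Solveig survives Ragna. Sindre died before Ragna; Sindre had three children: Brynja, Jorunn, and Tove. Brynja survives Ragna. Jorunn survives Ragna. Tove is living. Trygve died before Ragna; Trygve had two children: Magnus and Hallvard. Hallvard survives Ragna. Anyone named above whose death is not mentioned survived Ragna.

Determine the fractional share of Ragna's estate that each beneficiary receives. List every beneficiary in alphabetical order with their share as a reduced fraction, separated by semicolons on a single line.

Brynja 1/12; Hallvard 1/8; Jorunn 1/12; Magnus 1/8; Oskar 1/4; Solveig 1/4; Tove 1/12

Oskar, as surviving spouse, takes 1/4.
The remaining 3/4 passes to Ragna's descendants per stirpes.
The 3/4 is divided into 3 equal shares of 1/4 among Solveig, Sindre, Trygve.
Solveig is living and takes 1/4.
Sindre predeceased; the 1/4 allotted to Sindre's branch passes to Sindre's issue by representation.
The 1/4 is divided into 3 equal shares of 1/12 among Brynja, Jorunn, Tove.
Brynja is living and takes 1/12.
Jorunn is living and takes 1/12.
Tove is living and takes 1/12.
Trygve predeceased; the 1/4 allotted to Trygve's branch passes to Trygve's issue by representation.
The 1/4 is divided into 2 equal shares of 1/8 among Magnus, Hallvard.
Magnus is living and takes 1/8.
Hallvard is living and takes 1/8.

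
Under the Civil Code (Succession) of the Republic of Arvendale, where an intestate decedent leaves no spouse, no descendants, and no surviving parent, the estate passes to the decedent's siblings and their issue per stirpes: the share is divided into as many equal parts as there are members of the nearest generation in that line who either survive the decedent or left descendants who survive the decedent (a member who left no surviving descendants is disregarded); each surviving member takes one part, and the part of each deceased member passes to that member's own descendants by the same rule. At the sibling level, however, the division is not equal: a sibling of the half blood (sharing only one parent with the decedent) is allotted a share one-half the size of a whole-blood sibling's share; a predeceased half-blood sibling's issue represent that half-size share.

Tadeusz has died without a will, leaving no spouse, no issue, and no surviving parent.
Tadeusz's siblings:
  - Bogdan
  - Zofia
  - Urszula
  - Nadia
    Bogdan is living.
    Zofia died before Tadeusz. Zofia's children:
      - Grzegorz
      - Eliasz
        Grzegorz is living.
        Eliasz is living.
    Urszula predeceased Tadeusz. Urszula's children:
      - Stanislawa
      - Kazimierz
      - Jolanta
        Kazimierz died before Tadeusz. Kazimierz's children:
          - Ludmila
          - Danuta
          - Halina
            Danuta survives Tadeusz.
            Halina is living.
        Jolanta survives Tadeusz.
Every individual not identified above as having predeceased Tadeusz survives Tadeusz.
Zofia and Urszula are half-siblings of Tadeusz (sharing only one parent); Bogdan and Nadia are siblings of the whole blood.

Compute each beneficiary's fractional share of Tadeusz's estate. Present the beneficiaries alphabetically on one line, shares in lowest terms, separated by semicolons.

No spouse, descendants, or parent survives, so the estate passes to Tadeusz's siblings per stirpes.
Half-blood siblings count for one-half the weight of whole-blood siblings at the initial division.
Dividing 1 in proportion to weights (total weight 3): Bogdan (weight 1) → 1/3; Zofia (weight 1/2) → 1/6; Urszula (weight 1/2) → 1/6; Nadia (weight 1) → 1/3.
Bogdan is living and takes 1/3.
Zofia predeceased; the 1/6 allotted to Zofia's branch passes to Zofia's issue by representation.
The 1/6 is divided into 2 equal shares of 1/12 among Grzegorz, Eliasz.
Grzegorz is living and takes 1/12.
Eliasz is living and takes 1/12.
Urszula predeceased; the 1/6 allotted to Urszula's branch passes to Urszula's issue by representation.
The 1/6 is divided into 3 equal shares of 1/18 among Stanislawa, Kazimierz, Jolanta.
Stanislawa is living and takes 1/18.
Kazimierz predeceased; the 1/18 allotted to Kazimierz's branch passes to Kazimierz's issue by representation.
The 1/18 is divided into 3 equal shares of 1/54 among Ludmila, Danuta, Halina.
Ludmila is living and takes 1/54.
Danuta is living and takes 1/54.
Halina is living and takes 1/54.
Jolanta is living and takes 1/18.
Nadia is living and takes 1/3.

Bogdan 1/3; Danuta 1/54; Eliasz 1/12; Grzegorz 1/12; Halina 1/54; Jolanta 1/18; Ludmila 1/54; Nadia 1/3; Stanislawa 1/18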